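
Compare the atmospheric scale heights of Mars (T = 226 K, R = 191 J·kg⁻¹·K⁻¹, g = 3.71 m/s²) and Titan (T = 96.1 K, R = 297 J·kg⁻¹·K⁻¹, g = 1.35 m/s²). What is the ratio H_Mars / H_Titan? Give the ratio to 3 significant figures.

H_Mars/H_Titan ≈ 0.550

H = RT/g for each body.
H_Mars = 191 × 226 / 3.71 = 11635 m.
H_Titan = 297 × 96.1 / 1.35 = 21142 m.
H_Mars/H_Titan = 11635/21142 = 0.55033.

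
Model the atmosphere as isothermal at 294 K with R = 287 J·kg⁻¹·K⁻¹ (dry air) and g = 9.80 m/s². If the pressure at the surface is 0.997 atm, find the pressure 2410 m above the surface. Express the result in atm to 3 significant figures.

P ≈ 0.754 atm

Scale height: H = RT/g = 287 × 294 / 9.80 = 8610.0 m.
Barometric formula: P = P₀ exp(−z/H).
z/H = 2410.0/8610.0 = 0.27991; exp(−0.27991) = 0.75585.
P = 0.997 × 0.75585 = 0.75358 atm.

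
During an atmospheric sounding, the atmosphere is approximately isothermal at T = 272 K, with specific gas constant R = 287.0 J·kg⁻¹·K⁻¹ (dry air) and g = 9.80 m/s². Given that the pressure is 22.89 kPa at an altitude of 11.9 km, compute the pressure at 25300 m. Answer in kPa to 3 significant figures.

P ≈ 4.26 kPa

Scale height: H = RT/g = 287.0 × 272 / 9.80 = 7965.7 m.
Between two levels, P₂ = P₁ exp(−Δz/H) with Δz = z₂ − z₁.
Δz = 25300 − 11900 = 13400 m; Δz/H = 13400/7965.7 = 1.6822.
P₂ = 22.89 × exp(−1.6822) = 22.89 × 0.18596 = 4.2566 kPa.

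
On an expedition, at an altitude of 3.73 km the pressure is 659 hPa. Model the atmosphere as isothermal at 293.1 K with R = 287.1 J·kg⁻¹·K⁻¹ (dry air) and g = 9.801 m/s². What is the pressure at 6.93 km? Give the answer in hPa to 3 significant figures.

P ≈ 454 hPa

Scale height: H = RT/g = 287.1 × 293.1 / 9.801 = 8585.8 m.
Between two levels, P₂ = P₁ exp(−Δz/H) with Δz = z₂ − z₁.
Δz = 6930.0 − 3730.0 = 3200.0 m; Δz/H = 3200.0/8585.8 = 0.37271.
P₂ = 659 × exp(−0.37271) = 659 × 0.68886 = 453.96 hPa.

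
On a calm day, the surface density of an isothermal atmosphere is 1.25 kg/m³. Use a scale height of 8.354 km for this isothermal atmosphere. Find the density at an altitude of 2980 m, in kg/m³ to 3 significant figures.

In an isothermal atmosphere, density decays like pressure: ρ = ρ₀ exp(−z/H).
z/H = 2980.0/8354.0 = 0.35672; exp(−0.35672) = 0.69997.
ρ = 1.25 × 0.69997 = 0.87496 kg/m³.

ρ ≈ 0.875 kg/m³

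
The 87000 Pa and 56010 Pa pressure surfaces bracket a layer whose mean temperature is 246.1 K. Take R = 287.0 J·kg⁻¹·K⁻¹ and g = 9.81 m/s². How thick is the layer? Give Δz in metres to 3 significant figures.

Hypsometric equation: Δz = (R T̄/g) ln(P₁/P₂).
R T̄/g = 287.0 × 246.1 / 9.81 = 7199.9 m.
ln(87000/56010) = ln(1.5533) = 0.44038.
Δz = 7199.9 × 0.44038 = 3170.7 m.

Δz ≈ 3170 m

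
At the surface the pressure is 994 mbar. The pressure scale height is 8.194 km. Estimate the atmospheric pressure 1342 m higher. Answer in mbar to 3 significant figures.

Barometric formula: P = P₀ exp(−z/H).
z/H = 1342.0/8194.0 = 0.16378; exp(−0.16378) = 0.84893.
P = 994 × 0.84893 = 843.84 mbar.

P ≈ 844 mbar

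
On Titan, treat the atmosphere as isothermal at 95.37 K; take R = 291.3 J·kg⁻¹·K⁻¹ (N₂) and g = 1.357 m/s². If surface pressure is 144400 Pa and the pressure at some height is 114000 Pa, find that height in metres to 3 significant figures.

Scale height: H = RT/g = 291.3 × 95.37 / 1.357 = 20473 m.
Invert the barometric formula: z = H ln(P₀/P).
P₀/P = 144400/114000 = 1.2667; ln(1.2667) = 0.23642.
z = 20473 × 0.23642 = 4840.2 m.

z ≈ 4840 m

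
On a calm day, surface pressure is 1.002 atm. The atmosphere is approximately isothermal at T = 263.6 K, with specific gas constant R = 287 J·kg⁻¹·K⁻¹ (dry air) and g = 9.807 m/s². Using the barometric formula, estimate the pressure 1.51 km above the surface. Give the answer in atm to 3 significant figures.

P ≈ 0.824 atm

Scale height: H = RT/g = 287 × 263.6 / 9.807 = 7714.2 m.
Barometric formula: P = P₀ exp(−z/H).
z/H = 1510.0/7714.2 = 0.19574; exp(−0.19574) = 0.82223.
P = 1.002 × 0.82223 = 0.82387 atm.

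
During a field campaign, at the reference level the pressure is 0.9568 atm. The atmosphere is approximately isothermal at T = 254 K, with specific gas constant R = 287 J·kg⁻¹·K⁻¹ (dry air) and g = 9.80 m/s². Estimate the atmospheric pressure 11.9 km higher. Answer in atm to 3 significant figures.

P ≈ 0.193 atm

Scale height: H = RT/g = 287 × 254 / 9.80 = 7438.6 m.
Barometric formula: P = P₀ exp(−z/H).
z/H = 11900/7438.6 = 1.5998; exp(−1.5998) = 0.20194.
P = 0.9568 × 0.20194 = 0.19322 atm.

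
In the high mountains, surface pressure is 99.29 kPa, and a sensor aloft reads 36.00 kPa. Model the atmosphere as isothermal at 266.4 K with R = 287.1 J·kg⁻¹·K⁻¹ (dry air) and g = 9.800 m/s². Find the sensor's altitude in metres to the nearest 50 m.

z ≈ 7900 m

Scale height: H = RT/g = 287.1 × 266.4 / 9.800 = 7804.4 m.
Invert the barometric formula: z = H ln(P₀/P).
P₀/P = 99.29/36.00 = 2.7581; ln(2.7581) = 1.0145.
z = 7804.4 × 1.0145 = 7917.6 m.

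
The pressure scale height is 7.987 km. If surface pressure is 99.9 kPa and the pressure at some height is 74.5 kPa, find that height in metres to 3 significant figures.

z ≈ 2340 m

Invert the barometric formula: z = H ln(P₀/P).
P₀/P = 99.9/74.5 = 1.3409; ln(1.3409) = 0.29334.
z = 7987.0 × 0.29334 = 2342.9 m.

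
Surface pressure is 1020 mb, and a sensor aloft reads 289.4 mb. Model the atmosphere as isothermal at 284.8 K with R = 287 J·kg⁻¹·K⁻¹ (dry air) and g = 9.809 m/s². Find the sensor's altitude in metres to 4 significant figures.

z ≈ 10500 m

Scale height: H = RT/g = 287 × 284.8 / 9.809 = 8332.9 m.
Invert the barometric formula: z = H ln(P₀/P).
P₀/P = 1020/289.4 = 3.5245; ln(3.5245) = 1.2597.
z = 8332.9 × 1.2597 = 10497 m.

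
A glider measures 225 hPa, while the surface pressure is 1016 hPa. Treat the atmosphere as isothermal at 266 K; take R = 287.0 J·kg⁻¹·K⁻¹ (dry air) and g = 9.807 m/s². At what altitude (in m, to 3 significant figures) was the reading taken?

z ≈ 11700 m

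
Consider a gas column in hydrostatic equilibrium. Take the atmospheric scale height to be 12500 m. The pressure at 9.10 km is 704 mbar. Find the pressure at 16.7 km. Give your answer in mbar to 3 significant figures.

Between two levels, P₂ = P₁ exp(−Δz/H) with Δz = z₂ − z₁.
Δz = 16700 − 9100.0 = 7600.0 m; Δz/H = 7600.0/12500 = 0.60800.
P₂ = 704 × exp(−0.60800) = 704 × 0.54444 = 383.29 mbar.

P ≈ 383 mbar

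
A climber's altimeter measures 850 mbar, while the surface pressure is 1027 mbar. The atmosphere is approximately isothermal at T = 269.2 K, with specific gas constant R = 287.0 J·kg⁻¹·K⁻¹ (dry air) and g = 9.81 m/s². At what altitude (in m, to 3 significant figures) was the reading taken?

z ≈ 1490 m

Scale height: H = RT/g = 287.0 × 269.2 / 9.81 = 7875.7 m.
Invert the barometric formula: z = H ln(P₀/P).
P₀/P = 1027/850 = 1.2082; ln(1.2082) = 0.18913.
z = 7875.7 × 0.18913 = 1489.5 m.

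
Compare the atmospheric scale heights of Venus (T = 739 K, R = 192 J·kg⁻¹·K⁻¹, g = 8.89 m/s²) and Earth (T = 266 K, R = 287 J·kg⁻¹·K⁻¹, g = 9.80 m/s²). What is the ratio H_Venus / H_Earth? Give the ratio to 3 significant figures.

H_Venus/H_Earth ≈ 2.05

H = RT/g for each body.
H_Venus = 192 × 739 / 8.89 = 15960 m.
H_Earth = 287 × 266 / 9.80 = 7790.0 m.
H_Venus/H_Earth = 15960/7790.0 = 2.0488.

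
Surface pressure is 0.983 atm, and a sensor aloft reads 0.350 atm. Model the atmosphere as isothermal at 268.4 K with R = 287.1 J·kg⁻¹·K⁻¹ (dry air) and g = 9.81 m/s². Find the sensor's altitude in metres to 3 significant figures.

Scale height: H = RT/g = 287.1 × 268.4 / 9.81 = 7855.0 m.
Invert the barometric formula: z = H ln(P₀/P).
P₀/P = 0.983/0.350 = 2.8086; ln(2.8086) = 1.0327.
z = 7855.0 × 1.0327 = 8111.9 m.

z ≈ 8110 m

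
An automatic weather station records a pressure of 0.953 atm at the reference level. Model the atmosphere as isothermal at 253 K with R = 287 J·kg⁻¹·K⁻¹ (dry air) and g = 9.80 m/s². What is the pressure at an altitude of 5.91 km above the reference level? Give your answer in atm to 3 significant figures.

Scale height: H = RT/g = 287 × 253 / 9.80 = 7409.3 m.
Barometric formula: P = P₀ exp(−z/H).
z/H = 5910.0/7409.3 = 0.79765; exp(−0.79765) = 0.45039.
P = 0.953 × 0.45039 = 0.42922 atm.

P ≈ 0.429 atm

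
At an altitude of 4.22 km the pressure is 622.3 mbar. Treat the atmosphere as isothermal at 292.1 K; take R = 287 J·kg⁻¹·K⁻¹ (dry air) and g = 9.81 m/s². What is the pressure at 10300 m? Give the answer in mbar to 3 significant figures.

P ≈ 305 mbar

Scale height: H = RT/g = 287 × 292.1 / 9.81 = 8545.6 m.
Between two levels, P₂ = P₁ exp(−Δz/H) with Δz = z₂ − z₁.
Δz = 10300 − 4220.0 = 6080.0 m; Δz/H = 6080.0/8545.6 = 0.71148.
P₂ = 622.3 × exp(−0.71148) = 622.3 × 0.49092 = 305.50 mbar.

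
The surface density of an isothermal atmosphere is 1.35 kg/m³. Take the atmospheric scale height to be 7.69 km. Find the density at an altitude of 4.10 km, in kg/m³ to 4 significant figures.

In an isothermal atmosphere, density decays like pressure: ρ = ρ₀ exp(−z/H).
z/H = 4100.0/7690.0 = 0.53316; exp(−0.53316) = 0.58675.
ρ = 1.35 × 0.58675 = 0.79211 kg/m³.

ρ ≈ 0.7921 kg/m³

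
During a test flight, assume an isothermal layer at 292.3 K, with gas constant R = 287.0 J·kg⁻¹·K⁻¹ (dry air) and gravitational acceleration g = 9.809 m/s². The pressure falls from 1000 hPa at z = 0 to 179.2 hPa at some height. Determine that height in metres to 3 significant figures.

z ≈ 14700 m

Scale height: H = RT/g = 287.0 × 292.3 / 9.809 = 8552.4 m.
Invert the barometric formula: z = H ln(P₀/P).
P₀/P = 1000/179.2 = 5.5804; ln(5.5804) = 1.7193.
z = 8552.4 × 1.7193 = 14704 m.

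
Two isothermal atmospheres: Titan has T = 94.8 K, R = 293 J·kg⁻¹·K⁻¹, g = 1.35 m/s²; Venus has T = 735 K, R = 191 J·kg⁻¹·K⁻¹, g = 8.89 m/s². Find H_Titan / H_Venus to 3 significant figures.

H_Titan/H_Venus ≈ 1.30

H = RT/g for each body.
H_Titan = 293 × 94.8 / 1.35 = 20575 m.
H_Venus = 191 × 735 / 8.89 = 15791 m.
H_Titan/H_Venus = 20575/15791 = 1.3030.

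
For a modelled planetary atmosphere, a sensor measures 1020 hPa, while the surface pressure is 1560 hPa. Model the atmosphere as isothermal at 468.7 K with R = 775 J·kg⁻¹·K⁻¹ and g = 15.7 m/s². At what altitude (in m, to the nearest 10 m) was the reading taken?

z ≈ 9830 m

Scale height: H = RT/g = 775 × 468.7 / 15.7 = 23136 m.
Invert the barometric formula: z = H ln(P₀/P).
P₀/P = 1560/1020 = 1.5294; ln(1.5294) = 0.42488.
z = 23136 × 0.42488 = 9830.0 m.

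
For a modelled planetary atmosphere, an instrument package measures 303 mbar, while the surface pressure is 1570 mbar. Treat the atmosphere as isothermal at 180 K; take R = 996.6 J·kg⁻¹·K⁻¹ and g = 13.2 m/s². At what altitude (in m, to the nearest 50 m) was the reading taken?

z ≈ 22350 m

Scale height: H = RT/g = 996.6 × 180 / 13.2 = 13590 m.
Invert the barometric formula: z = H ln(P₀/P).
P₀/P = 1570/303 = 5.1815; ln(5.1815) = 1.6451.
z = 13590 × 1.6451 = 22357 m.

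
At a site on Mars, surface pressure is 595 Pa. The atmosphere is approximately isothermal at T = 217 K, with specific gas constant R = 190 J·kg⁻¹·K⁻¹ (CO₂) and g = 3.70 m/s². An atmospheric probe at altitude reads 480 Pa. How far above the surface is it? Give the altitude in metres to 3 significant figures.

Scale height: H = RT/g = 190 × 217 / 3.70 = 11143 m.
Invert the barometric formula: z = H ln(P₀/P).
P₀/P = 595/480 = 1.2396; ln(1.2396) = 0.21479.
z = 11143 × 0.21479 = 2393.4 m.

z ≈ 2390 m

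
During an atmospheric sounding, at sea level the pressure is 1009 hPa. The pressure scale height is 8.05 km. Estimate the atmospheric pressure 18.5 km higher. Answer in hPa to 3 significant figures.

Barometric formula: P = P₀ exp(−z/H).
z/H = 18500/8050.0 = 2.2981; exp(−2.2981) = 0.10045.
P = 1009 × 0.10045 = 101.35 hPa.

P ≈ 101 hPa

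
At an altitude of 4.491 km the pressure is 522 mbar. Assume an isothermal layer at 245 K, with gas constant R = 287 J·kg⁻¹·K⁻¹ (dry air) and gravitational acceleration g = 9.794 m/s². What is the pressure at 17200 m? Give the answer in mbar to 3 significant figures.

P ≈ 88.9 mbar

Scale height: H = RT/g = 287 × 245 / 9.794 = 7179.4 m.
Between two levels, P₂ = P₁ exp(−Δz/H) with Δz = z₂ − z₁.
Δz = 17200 − 4491.0 = 12709 m; Δz/H = 12709/7179.4 = 1.7702.
P₂ = 522 × exp(−1.7702) = 522 × 0.17030 = 88.897 mbar.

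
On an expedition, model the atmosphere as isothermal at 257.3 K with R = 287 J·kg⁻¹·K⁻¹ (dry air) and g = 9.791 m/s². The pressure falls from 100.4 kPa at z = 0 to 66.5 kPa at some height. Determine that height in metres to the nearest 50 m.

Scale height: H = RT/g = 287 × 257.3 / 9.791 = 7542.1 m.
Invert the barometric formula: z = H ln(P₀/P).
P₀/P = 100.4/66.5 = 1.5098; ln(1.5098) = 0.41198.
z = 7542.1 × 0.41198 = 3107.2 m.

z ≈ 3100 m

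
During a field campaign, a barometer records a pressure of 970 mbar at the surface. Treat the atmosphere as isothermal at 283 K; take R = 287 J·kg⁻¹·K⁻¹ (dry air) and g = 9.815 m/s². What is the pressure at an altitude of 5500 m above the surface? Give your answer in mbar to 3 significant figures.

Scale height: H = RT/g = 287 × 283 / 9.815 = 8275.2 m.
Barometric formula: P = P₀ exp(−z/H).
z/H = 5500.0/8275.2 = 0.66464; exp(−0.66464) = 0.51446.
P = 970 × 0.51446 = 499.03 mbar.

P ≈ 499 mbar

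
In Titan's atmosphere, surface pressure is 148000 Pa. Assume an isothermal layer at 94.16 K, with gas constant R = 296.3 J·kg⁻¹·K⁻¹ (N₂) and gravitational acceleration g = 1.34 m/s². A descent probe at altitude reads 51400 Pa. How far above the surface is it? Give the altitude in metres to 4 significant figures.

Scale height: H = RT/g = 296.3 × 94.16 / 1.34 = 20821 m.
Invert the barometric formula: z = H ln(P₀/P).
P₀/P = 148000/51400 = 2.8794; ln(2.8794) = 1.0576.
z = 20821 × 1.0576 = 22020 m.

z ≈ 22020 m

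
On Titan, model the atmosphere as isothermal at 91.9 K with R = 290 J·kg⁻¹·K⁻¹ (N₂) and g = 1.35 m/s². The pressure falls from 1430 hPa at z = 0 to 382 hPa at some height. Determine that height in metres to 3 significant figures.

Scale height: H = RT/g = 290 × 91.9 / 1.35 = 19741 m.
Invert the barometric formula: z = H ln(P₀/P).
P₀/P = 1430/382 = 3.7435; ln(3.7435) = 1.3200.
z = 19741 × 1.3200 = 26058 m.

z ≈ 26100 m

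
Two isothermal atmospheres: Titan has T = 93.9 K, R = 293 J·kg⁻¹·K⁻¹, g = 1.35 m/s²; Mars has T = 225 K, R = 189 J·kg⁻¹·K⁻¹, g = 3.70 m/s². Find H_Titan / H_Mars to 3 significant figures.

H = RT/g for each body.
H_Titan = 293 × 93.9 / 1.35 = 20380 m.
H_Mars = 189 × 225 / 3.70 = 11493 m.
H_Titan/H_Mars = 20380/11493 = 1.7733.

H_Titan/H_Mars ≈ 1.77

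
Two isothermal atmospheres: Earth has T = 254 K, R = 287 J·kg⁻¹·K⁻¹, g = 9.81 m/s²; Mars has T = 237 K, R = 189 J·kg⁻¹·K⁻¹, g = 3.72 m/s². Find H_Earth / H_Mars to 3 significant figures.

H_Earth/H_Mars ≈ 0.617

H = RT/g for each body.
H_Earth = 287 × 254 / 9.81 = 7431.0 m.
H_Mars = 189 × 237 / 3.72 = 12041 m.
H_Earth/H_Mars = 7431.0/12041 = 0.61714.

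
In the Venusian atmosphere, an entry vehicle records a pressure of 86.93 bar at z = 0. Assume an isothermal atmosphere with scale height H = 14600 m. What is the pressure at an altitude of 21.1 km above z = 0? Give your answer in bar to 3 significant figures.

Barometric formula: P = P₀ exp(−z/H).
z/H = 21100/14600 = 1.4452; exp(−1.4452) = 0.23570.
P = 86.93 × 0.23570 = 20.489 bar.

P ≈ 20.5 bar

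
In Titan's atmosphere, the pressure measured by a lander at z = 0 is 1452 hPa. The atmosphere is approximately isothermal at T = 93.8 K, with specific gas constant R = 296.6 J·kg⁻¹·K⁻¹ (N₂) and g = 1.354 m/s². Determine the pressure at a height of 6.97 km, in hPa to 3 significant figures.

P ≈ 1030 hPa

Scale height: H = RT/g = 296.6 × 93.8 / 1.354 = 20547 m.
Barometric formula: P = P₀ exp(−z/H).
z/H = 6970.0/20547 = 0.33922; exp(−0.33922) = 0.71233.
P = 1452 × 0.71233 = 1034.3 hPa.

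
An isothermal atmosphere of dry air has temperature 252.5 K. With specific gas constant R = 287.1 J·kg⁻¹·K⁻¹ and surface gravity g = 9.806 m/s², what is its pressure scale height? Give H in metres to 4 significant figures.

The scale height of an isothermal atmosphere is H = RT/g.
H = 287.1 × 252.5 / 9.806 = 72493/9.806 = 7392.7 m.

H ≈ 7393 m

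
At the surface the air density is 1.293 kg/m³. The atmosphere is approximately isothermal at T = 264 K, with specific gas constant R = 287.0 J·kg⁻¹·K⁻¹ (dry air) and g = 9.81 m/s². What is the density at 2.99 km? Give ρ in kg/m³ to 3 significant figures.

ρ ≈ 0.878 kg/m³

Scale height: H = RT/g = 287.0 × 264 / 9.81 = 7723.5 m.
In an isothermal atmosphere, density decays like pressure: ρ = ρ₀ exp(−z/H).
z/H = 2990.0/7723.5 = 0.38713; exp(−0.38713) = 0.67900.
ρ = 1.293 × 0.67900 = 0.87795 kg/m³.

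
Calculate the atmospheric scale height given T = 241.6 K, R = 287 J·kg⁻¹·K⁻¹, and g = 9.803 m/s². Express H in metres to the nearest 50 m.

The scale height of an isothermal atmosphere is H = RT/g.
H = 287 × 241.6 / 9.803 = 69339/9.803 = 7073.2 m.

H ≈ 7050 m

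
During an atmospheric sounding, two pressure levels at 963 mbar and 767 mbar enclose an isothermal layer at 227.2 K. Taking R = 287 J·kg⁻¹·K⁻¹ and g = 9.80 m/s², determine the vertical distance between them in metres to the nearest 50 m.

Hypsometric equation: Δz = (R T̄/g) ln(P₁/P₂).
R T̄/g = 287 × 227.2 / 9.80 = 6653.7 m.
ln(963/767) = ln(1.2555) = 0.22753.
Δz = 6653.7 × 0.22753 = 1513.9 m.

Δz ≈ 1500 m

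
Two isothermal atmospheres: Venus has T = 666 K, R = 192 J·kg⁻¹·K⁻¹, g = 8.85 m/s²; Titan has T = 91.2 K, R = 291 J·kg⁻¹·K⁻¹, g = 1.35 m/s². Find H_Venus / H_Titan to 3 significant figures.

H_Venus/H_Titan ≈ 0.735

H = RT/g for each body.
H_Venus = 192 × 666 / 8.85 = 14449 m.
H_Titan = 291 × 91.2 / 1.35 = 19659 m.
H_Venus/H_Titan = 14449/19659 = 0.73498.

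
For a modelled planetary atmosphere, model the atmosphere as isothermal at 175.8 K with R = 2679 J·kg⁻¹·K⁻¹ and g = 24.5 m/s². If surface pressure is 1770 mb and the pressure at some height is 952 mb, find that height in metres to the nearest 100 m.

Scale height: H = RT/g = 2679 × 175.8 / 24.5 = 19223 m.
Invert the barometric formula: z = H ln(P₀/P).
P₀/P = 1770/952 = 1.8592; ln(1.8592) = 0.62015.
z = 19223 × 0.62015 = 11921 m.

z ≈ 11900 m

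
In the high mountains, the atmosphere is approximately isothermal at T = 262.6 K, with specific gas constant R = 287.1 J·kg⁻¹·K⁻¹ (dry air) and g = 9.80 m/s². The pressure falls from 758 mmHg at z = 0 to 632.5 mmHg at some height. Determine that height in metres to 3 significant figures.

z ≈ 1390 m

Scale height: H = RT/g = 287.1 × 262.6 / 9.80 = 7693.1 m.
Invert the barometric formula: z = H ln(P₀/P).
P₀/P = 758/632.5 = 1.1984; ln(1.1984) = 0.18099.
z = 7693.1 × 0.18099 = 1392.4 m.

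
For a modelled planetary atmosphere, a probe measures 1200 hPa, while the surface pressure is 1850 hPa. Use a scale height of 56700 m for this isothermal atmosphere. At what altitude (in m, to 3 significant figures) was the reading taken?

z ≈ 24500 m

Invert the barometric formula: z = H ln(P₀/P).
P₀/P = 1850/1200 = 1.5417; ln(1.5417) = 0.43289.
z = 56700 × 0.43289 = 24545 m.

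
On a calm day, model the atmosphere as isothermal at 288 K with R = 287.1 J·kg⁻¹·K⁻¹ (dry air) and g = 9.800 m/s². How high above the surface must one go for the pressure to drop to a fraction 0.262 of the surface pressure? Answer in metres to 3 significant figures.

z ≈ 11300 m

Scale height: H = RT/g = 287.1 × 288 / 9.800 = 8437.2 m.
Set P/P₀ = exp(−z/H) = 0.262, so z = −H ln(0.262).
−ln(0.262) = 1.3394; z = 8437.2 × 1.3394 = 11301 m.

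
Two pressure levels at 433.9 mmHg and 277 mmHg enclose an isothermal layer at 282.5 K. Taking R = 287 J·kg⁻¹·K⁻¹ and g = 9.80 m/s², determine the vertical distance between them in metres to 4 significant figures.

Hypsometric equation: Δz = (R T̄/g) ln(P₁/P₂).
R T̄/g = 287 × 282.5 / 9.80 = 8273.2 m.
ln(433.9/277) = ln(1.5664) = 0.44878.
Δz = 8273.2 × 0.44878 = 3712.8 m.

Δz ≈ 3713 m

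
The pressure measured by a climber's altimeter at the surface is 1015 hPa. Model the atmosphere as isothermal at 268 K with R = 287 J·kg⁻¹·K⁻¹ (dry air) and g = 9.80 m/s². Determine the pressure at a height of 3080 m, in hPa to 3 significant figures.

Scale height: H = RT/g = 287 × 268 / 9.80 = 7848.6 m.
Barometric formula: P = P₀ exp(−z/H).
z/H = 3080.0/7848.6 = 0.39243; exp(−0.39243) = 0.67541.
P = 1015 × 0.67541 = 685.54 hPa.

P ≈ 686 hPa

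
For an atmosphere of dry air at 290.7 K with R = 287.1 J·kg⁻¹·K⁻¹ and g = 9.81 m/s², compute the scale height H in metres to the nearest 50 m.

H ≈ 8500 m

The scale height of an isothermal atmosphere is H = RT/g.
H = 287.1 × 290.7 / 9.81 = 83460/9.81 = 8507.6 m.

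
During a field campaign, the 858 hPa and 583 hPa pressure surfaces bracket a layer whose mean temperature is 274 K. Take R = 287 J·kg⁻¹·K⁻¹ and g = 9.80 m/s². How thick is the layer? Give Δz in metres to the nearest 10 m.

Hypsometric equation: Δz = (R T̄/g) ln(P₁/P₂).
R T̄/g = 287 × 274 / 9.80 = 8024.3 m.
ln(858/583) = ln(1.4717) = 0.38642.
Δz = 8024.3 × 0.38642 = 3100.8 m.

Δz ≈ 3100 m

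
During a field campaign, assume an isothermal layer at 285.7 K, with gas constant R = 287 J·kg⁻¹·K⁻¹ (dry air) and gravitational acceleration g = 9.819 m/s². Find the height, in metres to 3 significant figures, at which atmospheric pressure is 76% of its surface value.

z ≈ 2290 m

Scale height: H = RT/g = 287 × 285.7 / 9.819 = 8350.7 m.
Set P/P₀ = exp(−z/H) = 0.76, so z = −H ln(0.76).
−ln(0.76) = 0.27444; z = 8350.7 × 0.27444 = 2291.8 m.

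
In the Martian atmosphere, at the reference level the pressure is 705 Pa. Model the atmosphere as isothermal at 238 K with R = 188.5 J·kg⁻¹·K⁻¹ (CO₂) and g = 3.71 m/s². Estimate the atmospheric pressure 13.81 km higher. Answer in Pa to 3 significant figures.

Scale height: H = RT/g = 188.5 × 238 / 3.71 = 12092 m.
Barometric formula: P = P₀ exp(−z/H).
z/H = 13810/12092 = 1.1421; exp(−1.1421) = 0.31915.
P = 705 × 0.31915 = 225.00 Pa.

P ≈ 225 Pa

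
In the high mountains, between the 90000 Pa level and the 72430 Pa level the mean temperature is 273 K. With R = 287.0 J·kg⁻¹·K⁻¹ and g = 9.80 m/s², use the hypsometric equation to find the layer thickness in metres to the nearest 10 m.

Hypsometric equation: Δz = (R T̄/g) ln(P₁/P₂).
R T̄/g = 287.0 × 273 / 9.80 = 7995.0 m.
ln(90000/72430) = ln(1.2426) = 0.21721.
Δz = 7995.0 × 0.21721 = 1736.6 m.

Δz ≈ 1740 m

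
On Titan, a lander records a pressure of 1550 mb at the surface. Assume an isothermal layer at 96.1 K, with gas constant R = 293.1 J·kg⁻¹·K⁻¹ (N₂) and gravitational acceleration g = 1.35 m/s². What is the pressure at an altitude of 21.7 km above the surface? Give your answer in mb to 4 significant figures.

Scale height: H = RT/g = 293.1 × 96.1 / 1.35 = 20864 m.
Barometric formula: P = P₀ exp(−z/H).
z/H = 21700/20864 = 1.0401; exp(−1.0401) = 0.35342.
P = 1550 × 0.35342 = 547.80 mb.

P ≈ 547.8 mb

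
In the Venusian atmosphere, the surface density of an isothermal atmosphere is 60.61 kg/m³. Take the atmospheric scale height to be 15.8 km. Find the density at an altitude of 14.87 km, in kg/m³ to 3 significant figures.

In an isothermal atmosphere, density decays like pressure: ρ = ρ₀ exp(−z/H).
z/H = 14870/15800 = 0.94114; exp(−0.94114) = 0.39018.
ρ = 60.61 × 0.39018 = 23.649 kg/m³.

ρ ≈ 23.6 kg/m³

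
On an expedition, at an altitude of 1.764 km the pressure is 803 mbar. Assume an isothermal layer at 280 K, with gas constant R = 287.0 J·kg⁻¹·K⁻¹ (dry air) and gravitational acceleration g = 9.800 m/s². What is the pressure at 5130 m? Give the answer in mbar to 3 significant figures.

P ≈ 533 mbar

Scale height: H = RT/g = 287.0 × 280 / 9.800 = 8200.0 m.
Between two levels, P₂ = P₁ exp(−Δz/H) with Δz = z₂ − z₁.
Δz = 5130.0 − 1764.0 = 3366.0 m; Δz/H = 3366.0/8200.0 = 0.41049.
P₂ = 803 × exp(−0.41049) = 803 × 0.66333 = 532.65 mbar.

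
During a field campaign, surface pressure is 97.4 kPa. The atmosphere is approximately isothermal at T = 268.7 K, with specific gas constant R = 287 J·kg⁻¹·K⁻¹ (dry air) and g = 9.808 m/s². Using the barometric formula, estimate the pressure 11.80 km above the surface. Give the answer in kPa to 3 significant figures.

P ≈ 21.7 kPa

Scale height: H = RT/g = 287 × 268.7 / 9.808 = 7862.7 m.
Barometric formula: P = P₀ exp(−z/H).
z/H = 11800/7862.7 = 1.5008; exp(−1.5008) = 0.22295.
P = 97.4 × 0.22295 = 21.715 kPa.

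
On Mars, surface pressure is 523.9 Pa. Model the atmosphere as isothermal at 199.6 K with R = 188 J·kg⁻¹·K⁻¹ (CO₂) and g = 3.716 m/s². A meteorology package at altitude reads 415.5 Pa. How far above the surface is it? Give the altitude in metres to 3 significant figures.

z ≈ 2340 m

Scale height: H = RT/g = 188 × 199.6 / 3.716 = 10098 m.
Invert the barometric formula: z = H ln(P₀/P).
P₀/P = 523.9/415.5 = 1.2609; ln(1.2609) = 0.23183.
z = 10098 × 0.23183 = 2341.0 m.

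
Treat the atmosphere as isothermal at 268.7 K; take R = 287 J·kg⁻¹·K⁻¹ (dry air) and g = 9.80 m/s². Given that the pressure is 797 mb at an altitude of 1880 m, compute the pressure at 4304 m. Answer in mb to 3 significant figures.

Scale height: H = RT/g = 287 × 268.7 / 9.80 = 7869.1 m.
Between two levels, P₂ = P₁ exp(−Δz/H) with Δz = z₂ − z₁.
Δz = 4304.0 − 1880.0 = 2424.0 m; Δz/H = 2424.0/7869.1 = 0.30804.
P₂ = 797 × exp(−0.30804) = 797 × 0.73489 = 585.71 mb.

P ≈ 586 mb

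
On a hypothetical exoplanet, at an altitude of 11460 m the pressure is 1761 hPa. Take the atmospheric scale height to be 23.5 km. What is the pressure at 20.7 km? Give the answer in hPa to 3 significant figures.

P ≈ 1190 hPa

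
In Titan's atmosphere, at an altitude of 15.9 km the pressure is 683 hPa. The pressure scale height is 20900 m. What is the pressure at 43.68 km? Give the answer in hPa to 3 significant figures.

P ≈ 181 hPa

Between two levels, P₂ = P₁ exp(−Δz/H) with Δz = z₂ − z₁.
Δz = 43680 − 15900 = 27780 m; Δz/H = 27780/20900 = 1.3292.
P₂ = 683 × exp(−1.3292) = 683 × 0.26469 = 180.78 hPa.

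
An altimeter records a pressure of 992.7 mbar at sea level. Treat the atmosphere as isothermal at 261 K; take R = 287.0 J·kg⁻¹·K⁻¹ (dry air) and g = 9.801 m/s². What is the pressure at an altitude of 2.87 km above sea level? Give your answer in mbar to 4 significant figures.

P ≈ 681.9 mbar

Scale height: H = RT/g = 287.0 × 261 / 9.801 = 7642.8 m.
Barometric formula: P = P₀ exp(−z/H).
z/H = 2870.0/7642.8 = 0.37552; exp(−0.37552) = 0.68693.
P = 992.7 × 0.68693 = 681.92 mbar.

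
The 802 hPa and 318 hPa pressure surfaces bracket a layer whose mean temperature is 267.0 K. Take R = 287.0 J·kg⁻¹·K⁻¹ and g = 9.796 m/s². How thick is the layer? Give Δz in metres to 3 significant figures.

Hypsometric equation: Δz = (R T̄/g) ln(P₁/P₂).
R T̄/g = 287.0 × 267.0 / 9.796 = 7822.5 m.
ln(802/318) = ln(2.5220) = 0.92505.
Δz = 7822.5 × 0.92505 = 7236.2 m.

Δz ≈ 7240 m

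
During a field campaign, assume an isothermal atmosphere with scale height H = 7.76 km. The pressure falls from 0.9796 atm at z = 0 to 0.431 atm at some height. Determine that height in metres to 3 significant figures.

Invert the barometric formula: z = H ln(P₀/P).
P₀/P = 0.9796/0.431 = 2.2729; ln(2.2729) = 0.82106.
z = 7760.0 × 0.82106 = 6371.4 m.

z ≈ 6370 m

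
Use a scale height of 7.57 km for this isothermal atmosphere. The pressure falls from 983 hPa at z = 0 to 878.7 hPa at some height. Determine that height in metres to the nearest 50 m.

z ≈ 850 m

Invert the barometric formula: z = H ln(P₀/P).
P₀/P = 983/878.7 = 1.1187; ln(1.1187) = 0.11217.
z = 7570.0 × 0.11217 = 849.13 m.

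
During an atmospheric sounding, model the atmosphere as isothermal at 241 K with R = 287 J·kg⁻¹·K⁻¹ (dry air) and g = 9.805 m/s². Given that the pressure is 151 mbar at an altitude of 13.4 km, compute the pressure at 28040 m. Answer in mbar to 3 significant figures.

Scale height: H = RT/g = 287 × 241 / 9.805 = 7054.3 m.
Between two levels, P₂ = P₁ exp(−Δz/H) with Δz = z₂ − z₁.
Δz = 28040 − 13400 = 14640 m; Δz/H = 14640/7054.3 = 2.0753.
P₂ = 151 × exp(−2.0753) = 151 × 0.12552 = 18.954 mbar.

P ≈ 19.0 mbar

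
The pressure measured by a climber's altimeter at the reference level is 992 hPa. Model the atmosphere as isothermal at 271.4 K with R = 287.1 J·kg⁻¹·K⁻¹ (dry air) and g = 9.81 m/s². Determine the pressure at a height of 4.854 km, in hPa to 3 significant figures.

P ≈ 538 hPa

Scale height: H = RT/g = 287.1 × 271.4 / 9.81 = 7942.8 m.
Barometric formula: P = P₀ exp(−z/H).
z/H = 4854.0/7942.8 = 0.61112; exp(−0.61112) = 0.54274.
P = 992 × 0.54274 = 538.40 hPa.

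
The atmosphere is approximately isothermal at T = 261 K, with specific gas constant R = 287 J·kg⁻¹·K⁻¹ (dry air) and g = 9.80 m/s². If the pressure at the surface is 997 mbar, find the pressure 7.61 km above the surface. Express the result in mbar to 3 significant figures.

Scale height: H = RT/g = 287 × 261 / 9.80 = 7643.6 m.
Barometric formula: P = P₀ exp(−z/H).
z/H = 7610.0/7643.6 = 0.99560; exp(−0.99560) = 0.36950.
P = 997 × 0.36950 = 368.39 mbar.

P ≈ 368 mbar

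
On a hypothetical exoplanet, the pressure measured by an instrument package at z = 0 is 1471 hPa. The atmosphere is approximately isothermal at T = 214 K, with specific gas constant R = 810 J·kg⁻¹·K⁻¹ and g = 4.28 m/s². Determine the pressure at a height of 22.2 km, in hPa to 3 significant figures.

Scale height: H = RT/g = 810 × 214 / 4.28 = 40500 m.
Barometric formula: P = P₀ exp(−z/H).
z/H = 22200/40500 = 0.54815; exp(−0.54815) = 0.57802.
P = 1471 × 0.57802 = 850.27 hPa.

P ≈ 850 hPa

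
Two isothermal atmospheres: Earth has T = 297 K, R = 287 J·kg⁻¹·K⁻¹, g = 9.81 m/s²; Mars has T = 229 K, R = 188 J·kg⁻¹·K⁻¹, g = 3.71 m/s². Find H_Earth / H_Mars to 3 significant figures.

H = RT/g for each body.
H_Earth = 287 × 297 / 9.81 = 8689.0 m.
H_Mars = 188 × 229 / 3.71 = 11604 m.
H_Earth/H_Mars = 8689.0/11604 = 0.74879.

H_Earth/H_Mars ≈ 0.749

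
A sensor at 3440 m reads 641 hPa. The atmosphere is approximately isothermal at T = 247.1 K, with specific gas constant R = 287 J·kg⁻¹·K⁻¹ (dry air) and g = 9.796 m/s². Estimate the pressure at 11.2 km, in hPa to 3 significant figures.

P ≈ 219 hPa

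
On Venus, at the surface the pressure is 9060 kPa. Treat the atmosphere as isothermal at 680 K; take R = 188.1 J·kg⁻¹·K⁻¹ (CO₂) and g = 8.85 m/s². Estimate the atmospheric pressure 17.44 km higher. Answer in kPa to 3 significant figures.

P ≈ 2710 kPa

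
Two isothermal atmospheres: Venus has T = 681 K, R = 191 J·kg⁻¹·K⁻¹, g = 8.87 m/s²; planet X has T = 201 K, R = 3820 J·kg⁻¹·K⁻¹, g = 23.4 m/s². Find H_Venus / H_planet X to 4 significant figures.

H = RT/g for each body.
H_Venus = 191 × 681 / 8.87 = 14664 m.
H_planet X = 3820 × 201 / 23.4 = 32813 m.
H_Venus/H_planet X = 14664/32813 = 0.44690.

H_Venus/H_planet X ≈ 0.4469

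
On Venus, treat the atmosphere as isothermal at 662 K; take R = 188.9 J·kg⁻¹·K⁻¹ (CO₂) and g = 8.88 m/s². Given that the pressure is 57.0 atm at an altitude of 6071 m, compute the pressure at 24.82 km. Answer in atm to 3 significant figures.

P ≈ 15.1 atm

Scale height: H = RT/g = 188.9 × 662 / 8.88 = 14082 m.
Between two levels, P₂ = P₁ exp(−Δz/H) with Δz = z₂ − z₁.
Δz = 24820 − 6071.0 = 18749 m; Δz/H = 18749/14082 = 1.3314.
P₂ = 57.0 × exp(−1.3314) = 57.0 × 0.26411 = 15.054 atm.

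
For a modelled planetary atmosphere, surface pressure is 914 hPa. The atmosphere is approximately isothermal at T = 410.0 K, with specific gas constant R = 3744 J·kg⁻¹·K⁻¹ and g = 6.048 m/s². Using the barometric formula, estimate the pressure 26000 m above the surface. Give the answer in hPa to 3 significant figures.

P ≈ 825 hPa

Scale height: H = RT/g = 3744 × 410.0 / 6.048 = 253810 m.
Barometric formula: P = P₀ exp(−z/H).
z/H = 26000/253810 = 0.10244; exp(−0.10244) = 0.90263.
P = 914 × 0.90263 = 825.00 hPa.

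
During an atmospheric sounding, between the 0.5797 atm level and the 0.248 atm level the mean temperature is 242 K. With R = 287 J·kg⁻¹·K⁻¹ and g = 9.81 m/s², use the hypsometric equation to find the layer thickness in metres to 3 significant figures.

Δz ≈ 6010 m

Hypsometric equation: Δz = (R T̄/g) ln(P₁/P₂).
R T̄/g = 287 × 242 / 9.81 = 7079.9 m.
ln(0.5797/0.248) = ln(2.3375) = 0.84908.
Δz = 7079.9 × 0.84908 = 6011.4 m.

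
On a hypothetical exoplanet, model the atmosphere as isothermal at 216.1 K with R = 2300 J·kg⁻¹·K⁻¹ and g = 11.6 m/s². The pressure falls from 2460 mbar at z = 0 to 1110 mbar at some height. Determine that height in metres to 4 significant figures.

z ≈ 34100 m

Scale height: H = RT/g = 2300 × 216.1 / 11.6 = 42847 m.
Invert the barometric formula: z = H ln(P₀/P).
P₀/P = 2460/1110 = 2.2162; ln(2.2162) = 0.79579.
z = 42847 × 0.79579 = 34097 m.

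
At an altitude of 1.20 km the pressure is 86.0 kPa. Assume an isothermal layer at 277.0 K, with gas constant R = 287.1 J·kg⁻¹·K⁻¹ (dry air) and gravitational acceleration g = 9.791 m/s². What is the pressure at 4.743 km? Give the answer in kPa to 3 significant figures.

Scale height: H = RT/g = 287.1 × 277.0 / 9.791 = 8122.4 m.
Between two levels, P₂ = P₁ exp(−Δz/H) with Δz = z₂ − z₁.
Δz = 4743.0 − 1200.0 = 3543.0 m; Δz/H = 3543.0/8122.4 = 0.43620.
P₂ = 86.0 × exp(−0.43620) = 86.0 × 0.64649 = 55.598 kPa.

P ≈ 55.6 kPa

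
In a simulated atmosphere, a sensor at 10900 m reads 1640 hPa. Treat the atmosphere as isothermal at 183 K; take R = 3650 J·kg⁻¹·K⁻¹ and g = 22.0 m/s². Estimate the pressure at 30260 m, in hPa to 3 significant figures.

P ≈ 867 hPa

Scale height: H = RT/g = 3650 × 183 / 22.0 = 30361 m.
Between two levels, P₂ = P₁ exp(−Δz/H) with Δz = z₂ − z₁.
Δz = 30260 − 10900 = 19360 m; Δz/H = 19360/30361 = 0.63766.
P₂ = 1640 × exp(−0.63766) = 1640 × 0.52853 = 866.79 hPa.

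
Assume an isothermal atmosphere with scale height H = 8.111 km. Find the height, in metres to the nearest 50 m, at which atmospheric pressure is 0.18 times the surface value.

Set P/P₀ = exp(−z/H) = 0.18, so z = −H ln(0.18).
−ln(0.18) = 1.7148; z = 8111.0 × 1.7148 = 13909 m.

z ≈ 13900 m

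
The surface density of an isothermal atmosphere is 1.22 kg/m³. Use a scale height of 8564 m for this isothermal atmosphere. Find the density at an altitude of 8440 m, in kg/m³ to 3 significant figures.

In an isothermal atmosphere, density decays like pressure: ρ = ρ₀ exp(−z/H).
z/H = 8440.0/8564.0 = 0.98552; exp(−0.98552) = 0.37325.
ρ = 1.22 × 0.37325 = 0.45537 kg/m³.

ρ ≈ 0.455 kg/m³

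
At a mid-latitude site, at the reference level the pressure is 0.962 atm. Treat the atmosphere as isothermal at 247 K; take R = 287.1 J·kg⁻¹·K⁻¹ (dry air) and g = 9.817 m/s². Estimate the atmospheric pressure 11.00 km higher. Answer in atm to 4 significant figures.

Scale height: H = RT/g = 287.1 × 247 / 9.817 = 7223.6 m.
Barometric formula: P = P₀ exp(−z/H).
z/H = 11000/7223.6 = 1.5228; exp(−1.5228) = 0.21810.
P = 0.962 × 0.21810 = 0.20981 atm.

P ≈ 0.2098 atm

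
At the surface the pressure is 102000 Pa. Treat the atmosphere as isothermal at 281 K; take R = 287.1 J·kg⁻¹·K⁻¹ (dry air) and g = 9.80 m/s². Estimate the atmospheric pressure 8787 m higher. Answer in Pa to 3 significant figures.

Scale height: H = RT/g = 287.1 × 281 / 9.80 = 8232.2 m.
Barometric formula: P = P₀ exp(−z/H).
z/H = 8787.0/8232.2 = 1.0674; exp(−1.0674) = 0.34390.
P = 102000 × 0.34390 = 35078 Pa.

P ≈ 35100 Pa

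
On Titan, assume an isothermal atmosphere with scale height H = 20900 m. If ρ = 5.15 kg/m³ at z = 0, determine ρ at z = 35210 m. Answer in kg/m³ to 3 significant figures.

In an isothermal atmosphere, density decays like pressure: ρ = ρ₀ exp(−z/H).
z/H = 35210/20900 = 1.6847; exp(−1.6847) = 0.18550.
ρ = 5.15 × 0.18550 = 0.95533 kg/m³.

ρ ≈ 0.955 kg/m³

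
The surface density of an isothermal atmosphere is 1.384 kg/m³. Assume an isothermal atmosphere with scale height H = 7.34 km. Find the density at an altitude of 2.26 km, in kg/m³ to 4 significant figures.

In an isothermal atmosphere, density decays like pressure: ρ = ρ₀ exp(−z/H).
z/H = 2260.0/7340.0 = 0.30790; exp(−0.30790) = 0.73499.
ρ = 1.384 × 0.73499 = 1.0172 kg/m³.

ρ ≈ 1.017 kg/m³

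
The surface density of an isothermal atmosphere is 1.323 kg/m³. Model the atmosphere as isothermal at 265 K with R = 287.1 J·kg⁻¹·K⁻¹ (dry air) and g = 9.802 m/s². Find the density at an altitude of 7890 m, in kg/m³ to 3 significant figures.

ρ ≈ 0.479 kg/m³

Scale height: H = RT/g = 287.1 × 265 / 9.802 = 7761.8 m.
In an isothermal atmosphere, density decays like pressure: ρ = ρ₀ exp(−z/H).
z/H = 7890.0/7761.8 = 1.0165; exp(−1.0165) = 0.36186.
ρ = 1.323 × 0.36186 = 0.47874 kg/m³.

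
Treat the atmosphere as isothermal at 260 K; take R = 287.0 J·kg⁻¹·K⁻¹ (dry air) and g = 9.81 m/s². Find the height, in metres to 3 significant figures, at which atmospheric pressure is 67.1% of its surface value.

z ≈ 3030 m

Scale height: H = RT/g = 287.0 × 260 / 9.81 = 7606.5 m.
Set P/P₀ = exp(−z/H) = 0.671, so z = −H ln(0.671).
−ln(0.671) = 0.39899; z = 7606.5 × 0.39899 = 3034.9 m.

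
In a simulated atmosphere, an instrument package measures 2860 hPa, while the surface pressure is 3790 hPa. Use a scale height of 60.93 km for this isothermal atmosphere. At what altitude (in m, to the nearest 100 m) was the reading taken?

Invert the barometric formula: z = H ln(P₀/P).
P₀/P = 3790/2860 = 1.3252; ln(1.3252) = 0.28156.
z = 60930 × 0.28156 = 17155 m.

z ≈ 17200 m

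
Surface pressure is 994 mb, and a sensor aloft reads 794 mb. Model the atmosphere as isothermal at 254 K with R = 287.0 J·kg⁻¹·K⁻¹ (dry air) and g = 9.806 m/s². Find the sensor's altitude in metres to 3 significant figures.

Scale height: H = RT/g = 287.0 × 254 / 9.806 = 7434.0 m.
Invert the barometric formula: z = H ln(P₀/P).
P₀/P = 994/794 = 1.2519; ln(1.2519) = 0.22466.
z = 7434.0 × 0.22466 = 1670.1 m.

z ≈ 1670 m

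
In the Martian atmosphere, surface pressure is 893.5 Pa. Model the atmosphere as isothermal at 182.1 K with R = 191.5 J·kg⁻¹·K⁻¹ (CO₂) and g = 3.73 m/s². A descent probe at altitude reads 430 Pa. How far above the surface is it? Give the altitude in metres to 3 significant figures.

Scale height: H = RT/g = 191.5 × 182.1 / 3.73 = 9349.1 m.
Invert the barometric formula: z = H ln(P₀/P).
P₀/P = 893.5/430 = 2.0779; ln(2.0779) = 0.73136.
z = 9349.1 × 0.73136 = 6837.6 m.

z ≈ 6840 m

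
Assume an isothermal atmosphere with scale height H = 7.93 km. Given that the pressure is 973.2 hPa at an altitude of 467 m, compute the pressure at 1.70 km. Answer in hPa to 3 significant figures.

P ≈ 833 hPa

Between two levels, P₂ = P₁ exp(−Δz/H) with Δz = z₂ − z₁.
Δz = 1700.0 − 467.00 = 1233.0 m; Δz/H = 1233.0/7930.0 = 0.15549.
P₂ = 973.2 × exp(−0.15549) = 973.2 × 0.85600 = 833.06 hPa.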